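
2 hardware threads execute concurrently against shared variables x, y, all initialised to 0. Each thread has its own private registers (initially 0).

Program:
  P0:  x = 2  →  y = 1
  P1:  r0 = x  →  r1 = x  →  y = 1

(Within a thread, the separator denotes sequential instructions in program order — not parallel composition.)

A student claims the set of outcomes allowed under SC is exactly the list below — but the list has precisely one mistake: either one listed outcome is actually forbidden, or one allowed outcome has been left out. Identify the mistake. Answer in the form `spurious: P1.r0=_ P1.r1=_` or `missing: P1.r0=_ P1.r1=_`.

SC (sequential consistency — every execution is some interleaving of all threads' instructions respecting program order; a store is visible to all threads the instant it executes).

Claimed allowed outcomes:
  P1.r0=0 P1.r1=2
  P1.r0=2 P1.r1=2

missing: P1.r0=0 P1.r1=0

outcome vector order: (P1.r0,P1.r1)
SC: 3 outcomes — {0/0; 0/2; 2/2}
SC∖claimed = {0/0}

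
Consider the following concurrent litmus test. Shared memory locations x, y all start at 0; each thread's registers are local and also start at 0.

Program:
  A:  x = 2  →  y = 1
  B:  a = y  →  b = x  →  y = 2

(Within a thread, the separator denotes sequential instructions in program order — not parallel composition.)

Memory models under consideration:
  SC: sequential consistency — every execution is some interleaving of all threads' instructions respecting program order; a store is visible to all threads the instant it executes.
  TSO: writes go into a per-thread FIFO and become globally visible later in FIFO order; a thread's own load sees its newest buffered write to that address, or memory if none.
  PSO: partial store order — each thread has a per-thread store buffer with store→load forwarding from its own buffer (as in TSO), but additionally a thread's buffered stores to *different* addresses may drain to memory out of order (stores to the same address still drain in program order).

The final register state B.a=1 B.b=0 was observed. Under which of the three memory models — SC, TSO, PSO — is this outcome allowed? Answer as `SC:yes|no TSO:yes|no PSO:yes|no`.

SC:no TSO:no PSO:yes

outcome vector order: (B.a,B.b)
SC (3): <0 0>, <0 2>, <1 2>
TSO (3): <0 0>, <0 2>, <1 2>
PSO (4): <0 0>, <0 2>, <1 0>, <1 2>
target <1 0> ∈ {PSO}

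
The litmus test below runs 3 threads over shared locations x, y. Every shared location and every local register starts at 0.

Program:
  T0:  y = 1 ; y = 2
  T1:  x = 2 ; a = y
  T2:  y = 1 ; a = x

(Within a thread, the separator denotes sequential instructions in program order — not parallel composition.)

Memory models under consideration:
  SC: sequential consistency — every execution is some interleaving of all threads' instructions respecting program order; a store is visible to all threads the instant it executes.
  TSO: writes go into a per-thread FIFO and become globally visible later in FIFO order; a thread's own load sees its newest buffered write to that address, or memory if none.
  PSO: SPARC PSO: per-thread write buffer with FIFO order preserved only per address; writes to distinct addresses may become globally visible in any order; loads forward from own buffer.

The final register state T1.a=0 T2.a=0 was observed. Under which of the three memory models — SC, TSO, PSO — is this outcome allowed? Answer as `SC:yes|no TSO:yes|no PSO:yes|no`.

SC:no TSO:yes PSO:yes

outcome vector order: (T1.a,T2.a)
SC (5): 0/2, 1/0, 1/2, 2/0, 2/2
TSO (6): 0/0, 0/2, 1/0, 1/2, 2/0, 2/2
PSO (6): 0/0, 0/2, 1/0, 1/2, 2/0, 2/2
target 0/0 ∈ {TSO,PSO}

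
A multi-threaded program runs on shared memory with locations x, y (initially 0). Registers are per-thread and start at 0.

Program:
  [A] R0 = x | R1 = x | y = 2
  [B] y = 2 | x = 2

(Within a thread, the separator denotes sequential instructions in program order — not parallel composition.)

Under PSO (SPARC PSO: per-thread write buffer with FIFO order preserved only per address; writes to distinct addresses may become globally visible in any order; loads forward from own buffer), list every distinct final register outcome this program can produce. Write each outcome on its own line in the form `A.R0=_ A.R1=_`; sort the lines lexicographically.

A.R0=0 A.R1=0
A.R0=0 A.R1=2
A.R0=2 A.R1=2

outcome vector order: (A.R0,A.R1)
|PSO outcomes| = 3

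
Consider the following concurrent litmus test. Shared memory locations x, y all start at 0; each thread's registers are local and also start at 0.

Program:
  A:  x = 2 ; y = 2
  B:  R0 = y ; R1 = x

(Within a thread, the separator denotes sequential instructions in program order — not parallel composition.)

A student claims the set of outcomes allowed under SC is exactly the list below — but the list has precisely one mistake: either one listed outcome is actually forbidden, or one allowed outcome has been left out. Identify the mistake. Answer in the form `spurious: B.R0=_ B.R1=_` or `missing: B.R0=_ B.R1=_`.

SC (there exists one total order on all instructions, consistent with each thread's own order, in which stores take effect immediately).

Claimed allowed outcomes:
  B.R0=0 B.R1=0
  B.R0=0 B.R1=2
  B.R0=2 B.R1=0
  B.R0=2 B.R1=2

spurious: B.R0=2 B.R1=0

outcome vector order: (B.R0,B.R1)
under SC → <0 0>, <0 2>, <2 2>
claimed∖SC = {<2 0>}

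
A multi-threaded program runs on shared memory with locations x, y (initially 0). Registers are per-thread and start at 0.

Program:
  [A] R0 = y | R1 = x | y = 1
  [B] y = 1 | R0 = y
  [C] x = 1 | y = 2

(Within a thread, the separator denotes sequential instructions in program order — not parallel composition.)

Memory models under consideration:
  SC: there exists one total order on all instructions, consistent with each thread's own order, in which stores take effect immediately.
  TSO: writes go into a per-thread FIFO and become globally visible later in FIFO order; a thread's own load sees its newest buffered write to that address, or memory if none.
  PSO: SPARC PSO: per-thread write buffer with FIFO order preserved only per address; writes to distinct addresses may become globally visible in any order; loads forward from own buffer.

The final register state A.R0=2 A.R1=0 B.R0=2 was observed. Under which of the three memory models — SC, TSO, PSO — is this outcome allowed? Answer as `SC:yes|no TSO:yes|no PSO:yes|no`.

outcome vector order: (A.R0,A.R1,B.R0)
under SC → (0,0,1), (0,0,2), (0,1,1), (0,1,2), (1,0,1), (1,0,2), (1,1,1), (1,1,2), (2,1,1), (2,1,2)
under TSO → (0,0,1), (0,0,2), (0,1,1), (0,1,2), (1,0,1), (1,0,2), (1,1,1), (1,1,2), (2,1,1), (2,1,2)
under PSO → (0,0,1), (0,0,2), (0,1,1), (0,1,2), (1,0,1), (1,0,2), (1,1,1), (1,1,2), (2,0,1), (2,0,2), (2,1,1), (2,1,2)
target (2,0,2) ∈ {PSO}

SC:no TSO:no PSO:yes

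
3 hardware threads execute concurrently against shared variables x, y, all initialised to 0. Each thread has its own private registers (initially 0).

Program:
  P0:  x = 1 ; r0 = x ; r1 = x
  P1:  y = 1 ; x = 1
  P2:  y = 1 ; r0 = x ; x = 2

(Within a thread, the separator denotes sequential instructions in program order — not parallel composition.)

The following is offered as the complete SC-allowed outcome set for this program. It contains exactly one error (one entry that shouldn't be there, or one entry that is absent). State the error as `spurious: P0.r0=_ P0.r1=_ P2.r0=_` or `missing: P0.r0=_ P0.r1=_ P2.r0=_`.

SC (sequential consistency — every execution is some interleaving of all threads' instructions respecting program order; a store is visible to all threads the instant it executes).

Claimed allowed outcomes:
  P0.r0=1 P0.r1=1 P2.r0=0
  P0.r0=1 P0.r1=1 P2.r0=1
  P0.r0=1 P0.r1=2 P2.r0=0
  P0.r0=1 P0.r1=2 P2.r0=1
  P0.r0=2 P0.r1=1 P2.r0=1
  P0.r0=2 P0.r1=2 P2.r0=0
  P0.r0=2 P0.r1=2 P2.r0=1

missing: P0.r0=2 P0.r1=1 P2.r0=0

outcome vector order: (P0.r0,P0.r1,P2.r0)
under SC → (1,1,0) (1,1,1) (1,2,0) (1,2,1) (2,1,0) (2,1,1) (2,2,0) (2,2,1)
SC∖claimed = {(2,1,0)}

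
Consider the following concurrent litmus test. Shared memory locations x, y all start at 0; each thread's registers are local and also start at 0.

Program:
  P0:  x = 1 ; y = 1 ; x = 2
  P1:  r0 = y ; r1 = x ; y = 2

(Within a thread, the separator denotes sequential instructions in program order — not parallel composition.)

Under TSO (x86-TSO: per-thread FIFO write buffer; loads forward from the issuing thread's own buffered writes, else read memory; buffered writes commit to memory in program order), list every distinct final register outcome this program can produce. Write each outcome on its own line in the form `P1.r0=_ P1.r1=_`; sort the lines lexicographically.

P1.r0=0 P1.r1=0
P1.r0=0 P1.r1=1
P1.r0=0 P1.r1=2
P1.r0=1 P1.r1=1
P1.r0=1 P1.r1=2

outcome vector order: (P1.r0,P1.r1)
|TSO outcomes| = 5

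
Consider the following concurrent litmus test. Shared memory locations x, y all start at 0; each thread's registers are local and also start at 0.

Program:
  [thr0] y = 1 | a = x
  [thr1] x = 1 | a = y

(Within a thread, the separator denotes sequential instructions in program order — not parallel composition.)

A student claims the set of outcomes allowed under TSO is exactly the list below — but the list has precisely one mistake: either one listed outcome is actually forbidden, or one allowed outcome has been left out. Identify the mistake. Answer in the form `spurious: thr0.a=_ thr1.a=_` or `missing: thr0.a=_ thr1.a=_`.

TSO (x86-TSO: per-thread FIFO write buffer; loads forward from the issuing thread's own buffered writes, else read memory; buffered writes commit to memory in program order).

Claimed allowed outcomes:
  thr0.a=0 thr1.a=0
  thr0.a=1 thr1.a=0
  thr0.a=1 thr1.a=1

missing: thr0.a=0 thr1.a=1

outcome vector order: (thr0.a,thr1.a)
TSO (4): 0/0, 0/1, 1/0, 1/1
TSO∖claimed = {0/1}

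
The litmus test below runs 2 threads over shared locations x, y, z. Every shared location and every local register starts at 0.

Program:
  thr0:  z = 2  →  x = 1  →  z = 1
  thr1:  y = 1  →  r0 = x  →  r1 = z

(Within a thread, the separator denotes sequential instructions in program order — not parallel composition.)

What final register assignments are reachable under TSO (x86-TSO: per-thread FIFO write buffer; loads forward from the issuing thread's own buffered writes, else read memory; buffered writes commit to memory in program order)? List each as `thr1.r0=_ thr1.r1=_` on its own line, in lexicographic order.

outcome vector order: (thr1.r0,thr1.r1)
|TSO outcomes| = 5

thr1.r0=0 thr1.r1=0
thr1.r0=0 thr1.r1=1
thr1.r0=0 thr1.r1=2
thr1.r0=1 thr1.r1=1
thr1.r0=1 thr1.r1=2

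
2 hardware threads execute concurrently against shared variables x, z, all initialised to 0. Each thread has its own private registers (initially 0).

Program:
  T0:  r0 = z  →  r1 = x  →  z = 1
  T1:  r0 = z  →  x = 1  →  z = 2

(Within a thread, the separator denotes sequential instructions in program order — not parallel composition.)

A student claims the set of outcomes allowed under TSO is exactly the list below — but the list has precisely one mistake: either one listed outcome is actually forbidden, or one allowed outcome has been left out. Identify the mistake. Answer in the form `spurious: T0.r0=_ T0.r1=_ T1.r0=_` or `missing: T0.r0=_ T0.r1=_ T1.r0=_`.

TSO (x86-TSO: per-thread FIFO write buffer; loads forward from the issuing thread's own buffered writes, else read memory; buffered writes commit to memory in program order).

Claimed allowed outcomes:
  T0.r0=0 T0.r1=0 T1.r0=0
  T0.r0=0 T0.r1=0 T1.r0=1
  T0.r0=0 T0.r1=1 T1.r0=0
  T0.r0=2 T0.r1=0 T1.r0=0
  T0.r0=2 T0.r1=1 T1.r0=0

outcome vector order: (T0.r0,T0.r1,T1.r0)
under TSO → <0 0 0> <0 0 1> <0 1 0> <2 1 0>
claimed∖TSO = {<2 0 0>}

spurious: T0.r0=2 T0.r1=0 T1.r0=0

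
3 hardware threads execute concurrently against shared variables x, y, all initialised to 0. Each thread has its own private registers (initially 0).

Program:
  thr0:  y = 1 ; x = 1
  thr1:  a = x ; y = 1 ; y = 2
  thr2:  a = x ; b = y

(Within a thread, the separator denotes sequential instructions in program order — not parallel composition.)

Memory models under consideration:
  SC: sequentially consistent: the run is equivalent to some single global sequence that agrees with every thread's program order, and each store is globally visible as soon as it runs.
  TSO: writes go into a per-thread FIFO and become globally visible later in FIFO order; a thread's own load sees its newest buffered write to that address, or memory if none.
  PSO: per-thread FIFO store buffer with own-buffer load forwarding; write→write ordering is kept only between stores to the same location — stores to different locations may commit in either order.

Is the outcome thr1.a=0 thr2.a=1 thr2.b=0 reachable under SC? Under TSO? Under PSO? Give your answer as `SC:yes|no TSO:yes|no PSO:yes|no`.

outcome vector order: (thr1.a,thr2.a,thr2.b)
SC (10): <0 0 0>, <0 0 1>, <0 0 2>, <0 1 1>, <0 1 2>, <1 0 0>, <1 0 1>, <1 0 2>, <1 1 1>, <1 1 2>
TSO (10): <0 0 0>, <0 0 1>, <0 0 2>, <0 1 1>, <0 1 2>, <1 0 0>, <1 0 1>, <1 0 2>, <1 1 1>, <1 1 2>
PSO (12): <0 0 0>, <0 0 1>, <0 0 2>, <0 1 0>, <0 1 1>, <0 1 2>, <1 0 0>, <1 0 1>, <1 0 2>, <1 1 0>, <1 1 1>, <1 1 2>
target <0 1 0> ∈ {PSO}

SC:no TSO:no PSO:yes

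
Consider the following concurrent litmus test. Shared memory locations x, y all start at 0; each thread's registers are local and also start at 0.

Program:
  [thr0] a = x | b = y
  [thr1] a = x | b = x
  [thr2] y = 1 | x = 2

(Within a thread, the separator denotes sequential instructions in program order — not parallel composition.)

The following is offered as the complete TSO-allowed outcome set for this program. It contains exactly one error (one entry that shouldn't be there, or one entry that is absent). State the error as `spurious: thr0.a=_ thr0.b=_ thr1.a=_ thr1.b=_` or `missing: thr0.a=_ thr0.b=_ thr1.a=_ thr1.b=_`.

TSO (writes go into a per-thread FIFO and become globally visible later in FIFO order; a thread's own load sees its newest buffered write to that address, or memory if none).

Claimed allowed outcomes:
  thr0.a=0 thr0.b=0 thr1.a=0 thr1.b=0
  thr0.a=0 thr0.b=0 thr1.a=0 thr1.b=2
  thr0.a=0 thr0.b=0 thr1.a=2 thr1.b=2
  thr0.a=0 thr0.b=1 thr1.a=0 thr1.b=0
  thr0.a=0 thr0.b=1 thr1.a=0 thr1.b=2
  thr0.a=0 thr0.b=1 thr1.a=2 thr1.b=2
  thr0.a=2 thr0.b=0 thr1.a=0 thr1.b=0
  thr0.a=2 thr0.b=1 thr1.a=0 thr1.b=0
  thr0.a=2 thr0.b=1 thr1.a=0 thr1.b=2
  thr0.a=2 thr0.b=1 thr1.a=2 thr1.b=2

spurious: thr0.a=2 thr0.b=0 thr1.a=0 thr1.b=0

outcome vector order: (thr0.a,thr0.b,thr1.a,thr1.b)
TSO: 9 outcomes — {(0,0,0,0) (0,0,0,2) (0,0,2,2) (0,1,0,0) (0,1,0,2) (0,1,2,2) (2,1,0,0) (2,1,0,2) (2,1,2,2)}
claimed∖TSO = {(2,0,0,0)}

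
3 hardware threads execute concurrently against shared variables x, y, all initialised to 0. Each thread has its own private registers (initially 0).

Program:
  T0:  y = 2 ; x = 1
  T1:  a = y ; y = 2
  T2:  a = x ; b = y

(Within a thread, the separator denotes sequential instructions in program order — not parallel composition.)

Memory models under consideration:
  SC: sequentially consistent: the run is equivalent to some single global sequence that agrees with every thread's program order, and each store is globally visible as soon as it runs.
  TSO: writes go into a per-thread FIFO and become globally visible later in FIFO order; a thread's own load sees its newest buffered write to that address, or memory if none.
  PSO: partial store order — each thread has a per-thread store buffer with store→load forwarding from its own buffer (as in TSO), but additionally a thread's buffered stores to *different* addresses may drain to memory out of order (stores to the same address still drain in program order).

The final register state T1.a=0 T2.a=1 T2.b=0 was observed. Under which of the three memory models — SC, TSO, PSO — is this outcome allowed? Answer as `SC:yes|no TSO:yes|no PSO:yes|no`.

outcome vector order: (T1.a,T2.a,T2.b)
[SC] allowed = {0/0/0 0/0/2 0/1/2 2/0/0 2/0/2 2/1/2}
[TSO] allowed = {0/0/0 0/0/2 0/1/2 2/0/0 2/0/2 2/1/2}
[PSO] allowed = {0/0/0 0/0/2 0/1/0 0/1/2 2/0/0 2/0/2 2/1/0 2/1/2}
target 0/1/0 ∈ {PSO}

SC:no TSO:no PSO:yes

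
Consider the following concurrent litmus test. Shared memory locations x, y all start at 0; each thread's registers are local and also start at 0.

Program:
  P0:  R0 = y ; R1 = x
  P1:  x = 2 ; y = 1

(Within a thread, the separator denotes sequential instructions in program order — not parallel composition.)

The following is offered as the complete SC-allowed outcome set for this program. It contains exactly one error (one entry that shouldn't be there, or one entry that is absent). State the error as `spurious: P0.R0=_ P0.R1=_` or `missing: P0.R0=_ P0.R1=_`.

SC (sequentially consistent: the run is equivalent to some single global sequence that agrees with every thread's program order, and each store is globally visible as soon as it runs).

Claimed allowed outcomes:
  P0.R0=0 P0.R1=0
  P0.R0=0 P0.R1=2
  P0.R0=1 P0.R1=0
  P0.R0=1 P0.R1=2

spurious: P0.R0=1 P0.R1=0

outcome vector order: (P0.R0,P0.R1)
[SC] allowed = {(0,0); (0,2); (1,2)}
claimed∖SC = {(1,0)}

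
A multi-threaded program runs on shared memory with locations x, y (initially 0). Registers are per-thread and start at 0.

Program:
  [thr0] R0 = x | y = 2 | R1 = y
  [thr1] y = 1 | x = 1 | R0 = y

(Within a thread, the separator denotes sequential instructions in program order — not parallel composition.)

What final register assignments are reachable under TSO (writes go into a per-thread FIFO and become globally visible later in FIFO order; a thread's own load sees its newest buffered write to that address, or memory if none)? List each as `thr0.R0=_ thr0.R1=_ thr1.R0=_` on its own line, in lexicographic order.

outcome vector order: (thr0.R0,thr0.R1,thr1.R0)
|TSO outcomes| = 5

thr0.R0=0 thr0.R1=1 thr1.R0=1
thr0.R0=0 thr0.R1=2 thr1.R0=1
thr0.R0=0 thr0.R1=2 thr1.R0=2
thr0.R0=1 thr0.R1=2 thr1.R0=1
thr0.R0=1 thr0.R1=2 thr1.R0=2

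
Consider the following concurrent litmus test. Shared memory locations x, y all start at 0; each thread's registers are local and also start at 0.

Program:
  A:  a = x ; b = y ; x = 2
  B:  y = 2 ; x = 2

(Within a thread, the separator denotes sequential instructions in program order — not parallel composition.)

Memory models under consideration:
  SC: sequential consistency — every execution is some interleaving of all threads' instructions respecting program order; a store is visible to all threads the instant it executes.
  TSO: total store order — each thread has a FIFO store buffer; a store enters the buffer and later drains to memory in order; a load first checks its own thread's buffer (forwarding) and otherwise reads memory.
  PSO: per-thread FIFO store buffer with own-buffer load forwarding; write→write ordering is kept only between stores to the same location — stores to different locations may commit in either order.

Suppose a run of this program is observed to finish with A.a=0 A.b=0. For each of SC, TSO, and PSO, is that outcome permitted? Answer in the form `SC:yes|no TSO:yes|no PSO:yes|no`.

outcome vector order: (A.a,A.b)
SC (3): (0,0); (0,2); (2,2)
TSO (3): (0,0); (0,2); (2,2)
PSO (4): (0,0); (0,2); (2,0); (2,2)
target (0,0) ∈ {SC,TSO,PSO}

SC:yes TSO:yes PSO:yes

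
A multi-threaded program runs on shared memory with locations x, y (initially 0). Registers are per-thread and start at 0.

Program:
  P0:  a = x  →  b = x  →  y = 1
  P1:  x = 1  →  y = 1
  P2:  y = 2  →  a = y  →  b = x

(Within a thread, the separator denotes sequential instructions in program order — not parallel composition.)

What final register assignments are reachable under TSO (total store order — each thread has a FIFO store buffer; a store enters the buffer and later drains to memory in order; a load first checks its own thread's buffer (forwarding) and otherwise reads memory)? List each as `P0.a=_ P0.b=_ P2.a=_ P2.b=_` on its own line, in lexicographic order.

outcome vector order: (P0.a,P0.b,P2.a,P2.b)
|TSO outcomes| = 10

P0.a=0 P0.b=0 P2.a=1 P2.b=0
P0.a=0 P0.b=0 P2.a=1 P2.b=1
P0.a=0 P0.b=0 P2.a=2 P2.b=0
P0.a=0 P0.b=0 P2.a=2 P2.b=1
P0.a=0 P0.b=1 P2.a=1 P2.b=1
P0.a=0 P0.b=1 P2.a=2 P2.b=0
P0.a=0 P0.b=1 P2.a=2 P2.b=1
P0.a=1 P0.b=1 P2.a=1 P2.b=1
P0.a=1 P0.b=1 P2.a=2 P2.b=0
P0.a=1 P0.b=1 P2.a=2 P2.b=1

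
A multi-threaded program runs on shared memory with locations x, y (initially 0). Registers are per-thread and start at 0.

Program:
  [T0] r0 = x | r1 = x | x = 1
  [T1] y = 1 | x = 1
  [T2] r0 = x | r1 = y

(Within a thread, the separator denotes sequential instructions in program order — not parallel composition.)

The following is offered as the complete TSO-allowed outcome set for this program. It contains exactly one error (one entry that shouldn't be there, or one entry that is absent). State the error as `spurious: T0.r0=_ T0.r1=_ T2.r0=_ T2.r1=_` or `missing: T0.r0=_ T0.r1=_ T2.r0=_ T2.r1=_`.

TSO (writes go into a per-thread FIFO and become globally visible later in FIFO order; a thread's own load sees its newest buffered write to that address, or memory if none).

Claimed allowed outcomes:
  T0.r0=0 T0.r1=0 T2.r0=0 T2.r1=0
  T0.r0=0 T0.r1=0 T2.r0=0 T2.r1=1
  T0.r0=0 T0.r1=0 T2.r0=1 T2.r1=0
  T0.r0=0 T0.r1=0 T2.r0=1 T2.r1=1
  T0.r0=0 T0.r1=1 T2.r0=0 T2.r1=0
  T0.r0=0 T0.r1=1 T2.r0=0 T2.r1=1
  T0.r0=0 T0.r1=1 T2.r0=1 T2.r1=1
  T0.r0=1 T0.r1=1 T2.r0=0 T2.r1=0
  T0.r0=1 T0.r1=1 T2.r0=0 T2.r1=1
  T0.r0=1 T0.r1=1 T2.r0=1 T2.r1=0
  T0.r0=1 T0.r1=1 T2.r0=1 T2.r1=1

spurious: T0.r0=1 T0.r1=1 T2.r0=1 T2.r1=0

outcome vector order: (T0.r0,T0.r1,T2.r0,T2.r1)
TSO (10): <0 0 0 0>, <0 0 0 1>, <0 0 1 0>, <0 0 1 1>, <0 1 0 0>, <0 1 0 1>, <0 1 1 1>, <1 1 0 0>, <1 1 0 1>, <1 1 1 1>
claimed∖TSO = {<1 1 1 0>}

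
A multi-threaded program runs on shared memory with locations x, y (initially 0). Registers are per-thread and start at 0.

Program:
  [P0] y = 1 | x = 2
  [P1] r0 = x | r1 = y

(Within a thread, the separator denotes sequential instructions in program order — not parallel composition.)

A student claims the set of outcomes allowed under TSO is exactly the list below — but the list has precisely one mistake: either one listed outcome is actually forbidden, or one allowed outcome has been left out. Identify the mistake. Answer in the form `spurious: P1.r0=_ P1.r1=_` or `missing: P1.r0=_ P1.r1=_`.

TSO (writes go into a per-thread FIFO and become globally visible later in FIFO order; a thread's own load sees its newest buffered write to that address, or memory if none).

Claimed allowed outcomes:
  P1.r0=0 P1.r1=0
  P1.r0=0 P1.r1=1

missing: P1.r0=2 P1.r1=1

outcome vector order: (P1.r0,P1.r1)
under TSO → 00 01 21
TSO∖claimed = {21}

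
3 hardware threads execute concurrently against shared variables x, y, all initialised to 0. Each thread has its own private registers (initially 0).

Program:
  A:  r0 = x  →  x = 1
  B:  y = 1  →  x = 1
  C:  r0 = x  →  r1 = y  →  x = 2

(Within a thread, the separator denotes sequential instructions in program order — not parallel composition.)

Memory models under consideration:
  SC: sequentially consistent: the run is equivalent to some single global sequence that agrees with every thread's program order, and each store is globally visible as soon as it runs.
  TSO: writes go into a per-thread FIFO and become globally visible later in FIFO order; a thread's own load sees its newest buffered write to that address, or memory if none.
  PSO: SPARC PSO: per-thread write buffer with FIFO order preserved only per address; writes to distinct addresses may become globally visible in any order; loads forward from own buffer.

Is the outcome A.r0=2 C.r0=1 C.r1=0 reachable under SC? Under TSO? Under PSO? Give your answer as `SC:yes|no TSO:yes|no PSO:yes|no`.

outcome vector order: (A.r0,C.r0,C.r1)
SC (10): 000 001 010 011 100 101 111 200 201 211
TSO (10): 000 001 010 011 100 101 111 200 201 211
PSO (12): 000 001 010 011 100 101 110 111 200 201 210 211
target 210 ∈ {PSO}

SC:no TSO:no PSO:yes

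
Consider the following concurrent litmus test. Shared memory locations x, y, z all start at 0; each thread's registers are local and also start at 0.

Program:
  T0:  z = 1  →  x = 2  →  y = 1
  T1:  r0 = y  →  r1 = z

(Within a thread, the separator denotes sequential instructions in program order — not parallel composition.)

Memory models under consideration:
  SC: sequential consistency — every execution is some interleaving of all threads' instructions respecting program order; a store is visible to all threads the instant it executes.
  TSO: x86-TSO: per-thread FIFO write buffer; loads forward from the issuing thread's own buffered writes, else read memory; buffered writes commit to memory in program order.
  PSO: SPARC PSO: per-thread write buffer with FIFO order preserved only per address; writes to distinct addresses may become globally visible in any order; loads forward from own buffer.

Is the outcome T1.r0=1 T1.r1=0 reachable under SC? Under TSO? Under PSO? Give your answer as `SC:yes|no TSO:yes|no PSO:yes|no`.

SC:no TSO:no PSO:yes

outcome vector order: (T1.r0,T1.r1)
SC (3): 0/0, 0/1, 1/1
TSO (3): 0/0, 0/1, 1/1
PSO (4): 0/0, 0/1, 1/0, 1/1
target 1/0 ∈ {PSO}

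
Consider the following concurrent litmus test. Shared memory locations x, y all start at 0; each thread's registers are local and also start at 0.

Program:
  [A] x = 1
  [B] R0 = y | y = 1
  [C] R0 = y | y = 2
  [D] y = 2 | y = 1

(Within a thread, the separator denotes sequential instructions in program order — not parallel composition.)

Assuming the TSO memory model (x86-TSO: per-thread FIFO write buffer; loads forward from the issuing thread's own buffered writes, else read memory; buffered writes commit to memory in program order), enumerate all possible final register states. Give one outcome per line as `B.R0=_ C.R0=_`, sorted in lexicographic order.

outcome vector order: (B.R0,C.R0)
|TSO outcomes| = 9

B.R0=0 C.R0=0
B.R0=0 C.R0=1
B.R0=0 C.R0=2
B.R0=1 C.R0=0
B.R0=1 C.R0=1
B.R0=1 C.R0=2
B.R0=2 C.R0=0
B.R0=2 C.R0=1
B.R0=2 C.R0=2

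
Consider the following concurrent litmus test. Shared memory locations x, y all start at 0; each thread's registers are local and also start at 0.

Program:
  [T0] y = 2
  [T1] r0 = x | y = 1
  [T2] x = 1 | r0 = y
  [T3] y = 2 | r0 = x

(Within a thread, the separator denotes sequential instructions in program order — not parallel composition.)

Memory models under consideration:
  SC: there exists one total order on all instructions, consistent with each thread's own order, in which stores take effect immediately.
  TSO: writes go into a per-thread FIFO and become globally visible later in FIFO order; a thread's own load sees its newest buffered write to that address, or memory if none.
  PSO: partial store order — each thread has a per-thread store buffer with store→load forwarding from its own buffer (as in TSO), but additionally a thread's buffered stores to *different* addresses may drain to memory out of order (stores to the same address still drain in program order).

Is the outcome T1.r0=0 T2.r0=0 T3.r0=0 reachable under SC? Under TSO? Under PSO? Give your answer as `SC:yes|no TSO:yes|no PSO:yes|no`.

SC:no TSO:yes PSO:yes

outcome vector order: (T1.r0,T2.r0,T3.r0)
SC (10): (0,0,1); (0,1,0); (0,1,1); (0,2,0); (0,2,1); (1,0,1); (1,1,0); (1,1,1); (1,2,0); (1,2,1)
TSO (12): (0,0,0); (0,0,1); (0,1,0); (0,1,1); (0,2,0); (0,2,1); (1,0,0); (1,0,1); (1,1,0); (1,1,1); (1,2,0); (1,2,1)
PSO (12): (0,0,0); (0,0,1); (0,1,0); (0,1,1); (0,2,0); (0,2,1); (1,0,0); (1,0,1); (1,1,0); (1,1,1); (1,2,0); (1,2,1)
target (0,0,0) ∈ {TSO,PSO}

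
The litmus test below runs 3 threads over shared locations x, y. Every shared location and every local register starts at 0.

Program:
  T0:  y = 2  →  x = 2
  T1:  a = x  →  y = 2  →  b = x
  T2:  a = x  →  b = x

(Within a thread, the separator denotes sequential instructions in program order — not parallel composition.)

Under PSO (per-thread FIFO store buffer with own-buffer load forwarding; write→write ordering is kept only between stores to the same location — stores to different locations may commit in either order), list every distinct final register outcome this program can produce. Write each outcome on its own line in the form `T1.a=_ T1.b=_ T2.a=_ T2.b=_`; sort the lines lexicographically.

T1.a=0 T1.b=0 T2.a=0 T2.b=0
T1.a=0 T1.b=0 T2.a=0 T2.b=2
T1.a=0 T1.b=0 T2.a=2 T2.b=2
T1.a=0 T1.b=2 T2.a=0 T2.b=0
T1.a=0 T1.b=2 T2.a=0 T2.b=2
T1.a=0 T1.b=2 T2.a=2 T2.b=2
T1.a=2 T1.b=2 T2.a=0 T2.b=0
T1.a=2 T1.b=2 T2.a=0 T2.b=2
T1.a=2 T1.b=2 T2.a=2 T2.b=2

outcome vector order: (T1.a,T1.b,T2.a,T2.b)
|PSO outcomes| = 9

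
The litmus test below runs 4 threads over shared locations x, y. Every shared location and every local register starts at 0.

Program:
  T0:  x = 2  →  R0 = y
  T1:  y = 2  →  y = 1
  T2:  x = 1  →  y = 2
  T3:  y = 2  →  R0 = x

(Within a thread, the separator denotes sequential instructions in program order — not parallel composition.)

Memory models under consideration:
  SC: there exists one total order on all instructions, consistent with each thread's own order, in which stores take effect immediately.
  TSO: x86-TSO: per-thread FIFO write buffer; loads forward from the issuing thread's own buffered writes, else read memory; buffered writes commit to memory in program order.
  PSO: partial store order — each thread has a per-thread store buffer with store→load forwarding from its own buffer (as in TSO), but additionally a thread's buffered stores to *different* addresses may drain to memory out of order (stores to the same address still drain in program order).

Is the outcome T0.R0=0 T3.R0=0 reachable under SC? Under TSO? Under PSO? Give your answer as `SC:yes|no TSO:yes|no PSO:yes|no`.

SC:no TSO:yes PSO:yes

outcome vector order: (T0.R0,T3.R0)
under SC → (0,1); (0,2); (1,0); (1,1); (1,2); (2,0); (2,1); (2,2)
under TSO → (0,0); (0,1); (0,2); (1,0); (1,1); (1,2); (2,0); (2,1); (2,2)
under PSO → (0,0); (0,1); (0,2); (1,0); (1,1); (1,2); (2,0); (2,1); (2,2)
target (0,0) ∈ {TSO,PSO}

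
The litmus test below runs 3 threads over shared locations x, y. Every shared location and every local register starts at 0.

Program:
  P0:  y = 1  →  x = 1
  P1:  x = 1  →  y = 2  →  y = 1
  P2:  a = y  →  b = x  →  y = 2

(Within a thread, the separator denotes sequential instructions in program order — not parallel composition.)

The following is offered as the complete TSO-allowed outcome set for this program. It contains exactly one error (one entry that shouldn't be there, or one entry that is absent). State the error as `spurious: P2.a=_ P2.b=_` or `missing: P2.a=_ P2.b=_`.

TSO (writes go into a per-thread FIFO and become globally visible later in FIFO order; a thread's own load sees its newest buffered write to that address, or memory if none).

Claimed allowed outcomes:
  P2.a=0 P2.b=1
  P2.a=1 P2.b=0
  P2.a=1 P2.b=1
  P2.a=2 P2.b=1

outcome vector order: (P2.a,P2.b)
under TSO → <0 0> <0 1> <1 0> <1 1> <2 1>
TSO∖claimed = {<0 0>}

missing: P2.a=0 P2.b=0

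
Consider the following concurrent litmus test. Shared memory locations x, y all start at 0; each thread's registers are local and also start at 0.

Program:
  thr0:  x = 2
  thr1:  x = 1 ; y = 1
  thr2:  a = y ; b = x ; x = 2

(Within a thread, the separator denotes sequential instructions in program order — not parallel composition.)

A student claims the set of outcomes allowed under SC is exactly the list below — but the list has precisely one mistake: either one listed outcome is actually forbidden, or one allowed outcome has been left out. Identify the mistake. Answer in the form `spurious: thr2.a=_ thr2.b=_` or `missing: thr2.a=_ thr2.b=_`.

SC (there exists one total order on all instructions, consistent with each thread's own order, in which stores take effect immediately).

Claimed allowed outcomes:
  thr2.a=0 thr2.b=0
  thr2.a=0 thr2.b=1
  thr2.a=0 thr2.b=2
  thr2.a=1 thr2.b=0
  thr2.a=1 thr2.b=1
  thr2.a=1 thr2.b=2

outcome vector order: (thr2.a,thr2.b)
[SC] allowed = {(0,0) (0,1) (0,2) (1,1) (1,2)}
claimed∖SC = {(1,0)}

spurious: thr2.a=1 thr2.b=0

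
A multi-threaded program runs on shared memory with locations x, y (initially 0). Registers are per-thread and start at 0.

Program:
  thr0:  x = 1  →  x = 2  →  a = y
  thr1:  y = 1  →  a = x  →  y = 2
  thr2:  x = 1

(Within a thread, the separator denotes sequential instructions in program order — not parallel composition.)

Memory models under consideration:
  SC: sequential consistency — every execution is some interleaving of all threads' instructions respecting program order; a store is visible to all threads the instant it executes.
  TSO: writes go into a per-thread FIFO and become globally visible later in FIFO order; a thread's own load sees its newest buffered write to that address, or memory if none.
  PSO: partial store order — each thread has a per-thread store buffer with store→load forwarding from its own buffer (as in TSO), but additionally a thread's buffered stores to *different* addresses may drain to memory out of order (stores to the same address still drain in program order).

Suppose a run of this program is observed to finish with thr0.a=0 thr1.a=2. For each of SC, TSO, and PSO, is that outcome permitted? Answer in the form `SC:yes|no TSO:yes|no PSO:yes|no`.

SC:yes TSO:yes PSO:yes

outcome vector order: (thr0.a,thr1.a)
SC (8): 0/1, 0/2, 1/0, 1/1, 1/2, 2/0, 2/1, 2/2
TSO (9): 0/0, 0/1, 0/2, 1/0, 1/1, 1/2, 2/0, 2/1, 2/2
PSO (9): 0/0, 0/1, 0/2, 1/0, 1/1, 1/2, 2/0, 2/1, 2/2
target 0/2 ∈ {SC,TSO,PSO}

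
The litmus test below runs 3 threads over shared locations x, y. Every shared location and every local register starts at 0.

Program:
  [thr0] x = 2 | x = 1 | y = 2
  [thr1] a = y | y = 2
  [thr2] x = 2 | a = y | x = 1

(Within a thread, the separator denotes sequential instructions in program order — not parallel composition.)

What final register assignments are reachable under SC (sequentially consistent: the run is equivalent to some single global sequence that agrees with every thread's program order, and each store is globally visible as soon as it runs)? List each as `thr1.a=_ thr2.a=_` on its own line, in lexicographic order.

thr1.a=0 thr2.a=0
thr1.a=0 thr2.a=2
thr1.a=2 thr2.a=0
thr1.a=2 thr2.a=2

outcome vector order: (thr1.a,thr2.a)
|SC outcomes| = 4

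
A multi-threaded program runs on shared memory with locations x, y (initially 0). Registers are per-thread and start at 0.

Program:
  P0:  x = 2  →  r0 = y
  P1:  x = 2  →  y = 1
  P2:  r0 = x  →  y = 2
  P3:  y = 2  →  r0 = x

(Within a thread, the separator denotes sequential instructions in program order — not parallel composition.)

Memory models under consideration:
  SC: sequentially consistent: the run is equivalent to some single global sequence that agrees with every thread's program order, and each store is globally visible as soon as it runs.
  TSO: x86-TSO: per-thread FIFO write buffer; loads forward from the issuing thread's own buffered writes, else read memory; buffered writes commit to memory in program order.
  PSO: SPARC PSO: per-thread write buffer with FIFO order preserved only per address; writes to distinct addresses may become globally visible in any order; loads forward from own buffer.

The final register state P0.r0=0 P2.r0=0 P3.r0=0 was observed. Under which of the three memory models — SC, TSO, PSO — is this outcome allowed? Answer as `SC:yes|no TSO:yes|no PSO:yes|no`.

outcome vector order: (P0.r0,P2.r0,P3.r0)
SC: 10 outcomes — {<0 0 2>; <0 2 2>; <1 0 0>; <1 0 2>; <1 2 0>; <1 2 2>; <2 0 0>; <2 0 2>; <2 2 0>; <2 2 2>}
TSO: 12 outcomes — {<0 0 0>; <0 0 2>; <0 2 0>; <0 2 2>; <1 0 0>; <1 0 2>; <1 2 0>; <1 2 2>; <2 0 0>; <2 0 2>; <2 2 0>; <2 2 2>}
PSO: 12 outcomes — {<0 0 0>; <0 0 2>; <0 2 0>; <0 2 2>; <1 0 0>; <1 0 2>; <1 2 0>; <1 2 2>; <2 0 0>; <2 0 2>; <2 2 0>; <2 2 2>}
target <0 0 0> ∈ {TSO,PSO}

SC:no TSO:yes PSO:yes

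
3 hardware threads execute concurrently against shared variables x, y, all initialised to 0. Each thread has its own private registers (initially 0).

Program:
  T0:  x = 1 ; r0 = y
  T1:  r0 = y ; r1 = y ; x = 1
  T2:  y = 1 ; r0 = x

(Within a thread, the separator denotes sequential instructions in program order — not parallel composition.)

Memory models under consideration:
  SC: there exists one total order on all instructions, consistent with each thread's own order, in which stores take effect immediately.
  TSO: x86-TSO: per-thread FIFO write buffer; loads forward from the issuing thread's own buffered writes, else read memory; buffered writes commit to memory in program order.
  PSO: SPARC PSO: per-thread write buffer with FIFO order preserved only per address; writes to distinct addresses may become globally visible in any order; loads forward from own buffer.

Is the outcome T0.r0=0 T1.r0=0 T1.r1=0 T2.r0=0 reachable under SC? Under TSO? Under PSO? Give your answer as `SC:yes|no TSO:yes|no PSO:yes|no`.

SC:no TSO:yes PSO:yes

outcome vector order: (T0.r0,T1.r0,T1.r1,T2.r0)
SC (9): <0 0 0 1>, <0 0 1 1>, <0 1 1 1>, <1 0 0 0>, <1 0 0 1>, <1 0 1 0>, <1 0 1 1>, <1 1 1 0>, <1 1 1 1>
TSO (12): <0 0 0 0>, <0 0 0 1>, <0 0 1 0>, <0 0 1 1>, <0 1 1 0>, <0 1 1 1>, <1 0 0 0>, <1 0 0 1>, <1 0 1 0>, <1 0 1 1>, <1 1 1 0>, <1 1 1 1>
PSO (12): <0 0 0 0>, <0 0 0 1>, <0 0 1 0>, <0 0 1 1>, <0 1 1 0>, <0 1 1 1>, <1 0 0 0>, <1 0 0 1>, <1 0 1 0>, <1 0 1 1>, <1 1 1 0>, <1 1 1 1>
target <0 0 0 0> ∈ {TSO,PSO}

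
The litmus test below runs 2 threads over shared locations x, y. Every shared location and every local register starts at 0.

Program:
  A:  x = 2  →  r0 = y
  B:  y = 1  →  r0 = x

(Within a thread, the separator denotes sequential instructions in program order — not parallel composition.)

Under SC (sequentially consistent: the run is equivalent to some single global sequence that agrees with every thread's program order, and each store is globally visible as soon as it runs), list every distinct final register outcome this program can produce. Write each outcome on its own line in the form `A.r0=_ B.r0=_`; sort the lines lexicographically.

outcome vector order: (A.r0,B.r0)
|SC outcomes| = 3

A.r0=0 B.r0=2
A.r0=1 B.r0=0
A.r0=1 B.r0=2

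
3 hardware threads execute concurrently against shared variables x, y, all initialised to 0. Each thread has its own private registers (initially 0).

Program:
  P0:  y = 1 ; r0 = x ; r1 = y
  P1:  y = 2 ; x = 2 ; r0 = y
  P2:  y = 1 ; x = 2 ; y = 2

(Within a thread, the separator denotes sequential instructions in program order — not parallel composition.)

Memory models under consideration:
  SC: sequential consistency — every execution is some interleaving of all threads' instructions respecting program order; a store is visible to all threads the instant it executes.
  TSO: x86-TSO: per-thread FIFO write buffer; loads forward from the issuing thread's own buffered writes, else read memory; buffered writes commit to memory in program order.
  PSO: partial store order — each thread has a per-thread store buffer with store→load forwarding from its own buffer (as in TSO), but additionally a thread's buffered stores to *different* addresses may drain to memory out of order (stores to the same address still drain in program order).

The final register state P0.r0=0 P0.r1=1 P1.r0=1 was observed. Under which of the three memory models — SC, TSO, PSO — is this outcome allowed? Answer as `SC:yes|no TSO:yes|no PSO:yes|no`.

outcome vector order: (P0.r0,P0.r1,P1.r0)
under SC → (0,1,1); (0,1,2); (0,2,1); (0,2,2); (2,1,1); (2,1,2); (2,2,1); (2,2,2)
under TSO → (0,1,1); (0,1,2); (0,2,1); (0,2,2); (2,1,1); (2,1,2); (2,2,1); (2,2,2)
under PSO → (0,1,1); (0,1,2); (0,2,1); (0,2,2); (2,1,1); (2,1,2); (2,2,1); (2,2,2)
target (0,1,1) ∈ {SC,TSO,PSO}

SC:yes TSO:yes PSO:yes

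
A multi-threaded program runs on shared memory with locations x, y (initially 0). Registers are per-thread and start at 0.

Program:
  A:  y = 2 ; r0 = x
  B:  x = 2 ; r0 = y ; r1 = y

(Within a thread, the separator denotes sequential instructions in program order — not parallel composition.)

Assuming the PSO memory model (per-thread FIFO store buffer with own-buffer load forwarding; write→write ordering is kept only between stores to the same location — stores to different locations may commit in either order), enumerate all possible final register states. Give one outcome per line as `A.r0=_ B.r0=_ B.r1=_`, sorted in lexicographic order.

A.r0=0 B.r0=0 B.r1=0
A.r0=0 B.r0=0 B.r1=2
A.r0=0 B.r0=2 B.r1=2
A.r0=2 B.r0=0 B.r1=0
A.r0=2 B.r0=0 B.r1=2
A.r0=2 B.r0=2 B.r1=2

outcome vector order: (A.r0,B.r0,B.r1)
|PSO outcomes| = 6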